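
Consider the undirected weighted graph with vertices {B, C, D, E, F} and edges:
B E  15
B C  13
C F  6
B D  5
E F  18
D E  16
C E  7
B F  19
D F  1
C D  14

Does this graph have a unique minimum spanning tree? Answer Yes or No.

Yes

Kruskal: consider edges lightest-first.
D F (1): add. Components now {B} {C} {D,F} {E}
B D (5): add. Components now {B,D,F} {C} {E}
C F (6): add. Components now {B,C,D,F} {E}
C E (7): add. Components now {B,C,D,E,F}
Every non-tree edge has weight strictly greater than the heaviest edge on the tree path between its endpoints, so the MST is unique.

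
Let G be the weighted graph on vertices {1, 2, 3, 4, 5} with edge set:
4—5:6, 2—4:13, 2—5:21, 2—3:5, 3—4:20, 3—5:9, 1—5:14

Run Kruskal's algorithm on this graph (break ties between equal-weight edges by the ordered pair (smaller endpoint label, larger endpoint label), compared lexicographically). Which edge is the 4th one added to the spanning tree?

Kruskal: consider edges lightest-first.
2—3 (5): add. Components now {1} {2,3} {4} {5}
4—5 (6): add. Components now {1} {2,3} {4,5}
3—5 (9): add. Components now {1} {2,3,4,5}
2—4 (13): skip — 2 and 4 already connected.
1—5 (14): add. Components now {1,2,3,4,5}
The 4th edge added is 1—5.

1-5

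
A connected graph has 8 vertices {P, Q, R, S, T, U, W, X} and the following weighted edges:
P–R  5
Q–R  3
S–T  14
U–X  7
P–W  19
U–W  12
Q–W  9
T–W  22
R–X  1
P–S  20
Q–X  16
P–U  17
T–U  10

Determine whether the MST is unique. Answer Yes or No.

Kruskal's algorithm — process edges by increasing weight (ties by edge label):
R–X (1): add — endpoints in different components.
Q–R (3): add — endpoints in different components.
P–R (5): add — endpoints in different components.
U–X (7): add — endpoints in different components.
Q–W (9): add — endpoints in different components.
T–U (10): add — endpoints in different components.
U–W (12): skip — U and W already connected.
S–T (14): add — endpoints in different components.
Every non-tree edge has weight strictly greater than the heaviest edge on the tree path between its endpoints, so the MST is unique.

Yes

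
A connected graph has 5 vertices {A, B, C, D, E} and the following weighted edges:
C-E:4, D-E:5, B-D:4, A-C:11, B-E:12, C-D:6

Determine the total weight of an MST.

24

Kruskal's algorithm — process edges by increasing weight (ties by edge label):
B-D (4): add. Components now {A} {B,D} {C} {E}
C-E (4): add. Components now {A} {B,D} {C,E}
D-E (5): add. Components now {A} {B,C,D,E}
C-D (6): skip — C and D already connected.
A-C (11): add. Components now {A,B,C,D,E}
MST edges: B-D, C-E, D-E, A-C; total weight 4+4+5+11 = 24.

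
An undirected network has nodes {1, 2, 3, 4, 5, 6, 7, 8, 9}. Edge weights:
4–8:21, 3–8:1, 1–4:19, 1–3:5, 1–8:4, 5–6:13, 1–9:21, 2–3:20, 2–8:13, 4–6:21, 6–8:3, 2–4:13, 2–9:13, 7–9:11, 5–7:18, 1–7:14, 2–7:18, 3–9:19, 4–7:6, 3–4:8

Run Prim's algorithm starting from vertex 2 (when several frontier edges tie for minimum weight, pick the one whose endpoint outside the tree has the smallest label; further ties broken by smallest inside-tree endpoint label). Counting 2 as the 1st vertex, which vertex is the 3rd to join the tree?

Prim's algorithm from 2:
Step 1: cheapest edge leaving the tree is 2–4 (13); add 4.
Step 2: cheapest edge leaving the tree is 4–7 (6); add 7.
Step 3: cheapest edge leaving the tree is 3–4 (8); add 3.
Step 4: cheapest edge leaving the tree is 3–8 (1); add 8.
Step 5: cheapest edge leaving the tree is 6–8 (3); add 6.
Step 6: cheapest edge leaving the tree is 1–8 (4); add 1.
Step 7: cheapest edge leaving the tree is 7–9 (11); add 9.
Step 8: cheapest edge leaving the tree is 5–6 (13); add 5.
Vertex order: 2, 4, 7, 3, 8, 6, 1, 9, 5. The 3rd vertex is 7.

7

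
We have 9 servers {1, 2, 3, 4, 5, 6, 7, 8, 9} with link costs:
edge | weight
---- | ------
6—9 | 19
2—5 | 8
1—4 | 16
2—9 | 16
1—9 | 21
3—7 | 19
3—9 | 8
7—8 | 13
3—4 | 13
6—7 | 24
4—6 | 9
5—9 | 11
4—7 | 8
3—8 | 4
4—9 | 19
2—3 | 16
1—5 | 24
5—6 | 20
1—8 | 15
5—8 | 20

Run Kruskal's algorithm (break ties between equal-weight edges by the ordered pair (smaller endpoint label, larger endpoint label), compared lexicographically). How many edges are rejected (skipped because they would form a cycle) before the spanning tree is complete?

1

Kruskal's algorithm — process edges by increasing weight (ties by edge label):
3—8 (4): add — endpoints in different components.
2—5 (8): add — endpoints in different components.
3—9 (8): add — endpoints in different components.
4—7 (8): add — endpoints in different components.
4—6 (9): add — endpoints in different components.
5—9 (11): add — endpoints in different components.
3—4 (13): add — endpoints in different components.
7—8 (13): skip — 7 and 8 already connected.
1—8 (15): add — endpoints in different components.
Edges rejected before the tree was complete: 1.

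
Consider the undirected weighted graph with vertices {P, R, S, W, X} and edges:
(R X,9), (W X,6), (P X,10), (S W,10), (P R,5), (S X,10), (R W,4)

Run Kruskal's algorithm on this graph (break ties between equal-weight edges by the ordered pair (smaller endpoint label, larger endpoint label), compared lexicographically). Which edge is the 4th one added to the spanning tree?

Sort edges by weight, then run Kruskal:
R W (4): add. Components now {R,W} {S} {P} {X}
P R (5): add. Components now {P,R,W} {S} {X}
W X (6): add. Components now {P,R,W,X} {S}
R X (9): skip — R and X already connected.
P X (10): skip — P and X already connected.
S W (10): add. Components now {P,R,S,W,X}
The 4th edge added is S W.

S-W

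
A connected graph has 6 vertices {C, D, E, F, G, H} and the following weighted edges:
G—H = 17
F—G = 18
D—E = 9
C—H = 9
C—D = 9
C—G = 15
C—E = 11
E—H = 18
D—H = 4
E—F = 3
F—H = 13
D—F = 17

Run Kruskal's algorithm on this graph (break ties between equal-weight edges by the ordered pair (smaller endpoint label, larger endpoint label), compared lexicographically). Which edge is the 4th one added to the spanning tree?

Sort edges by weight, then run Kruskal:
E—F (3): add — endpoints in different components.
D—H (4): add — endpoints in different components.
C—D (9): add — endpoints in different components.
C—H (9): skip — C and H already connected.
D—E (9): add — endpoints in different components.
C—E (11): skip — C and E already connected.
F—H (13): skip — F and H already connected.
C—G (15): add — endpoints in different components.
The 4th edge added is D—E.

D-E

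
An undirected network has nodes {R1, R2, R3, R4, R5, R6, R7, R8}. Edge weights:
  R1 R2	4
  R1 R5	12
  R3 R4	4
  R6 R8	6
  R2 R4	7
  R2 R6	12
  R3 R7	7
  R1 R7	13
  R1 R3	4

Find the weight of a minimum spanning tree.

49

Grow the tree from R6 using Prim:
Step 1: frontier [R6 R8 6, R2 R6 12] → take R6 R8 (6); add R8.
Step 2: frontier [R2 R6 12] → take R2 R6 (12); add R2.
Step 3: frontier [R1 R2 4, R2 R4 7] → take R1 R2 (4); add R1.
Step 4: frontier [R1 R3 4, R1 R5 12, R1 R7 13, R2 R4 7] → take R1 R3 (4); add R3.
Step 5: frontier [R1 R5 12, R1 R7 13, R2 R4 7, R3 R4 4, R3 R7 7] → take R3 R4 (4); add R4.
Step 6: frontier [R1 R5 12, R1 R7 13, R3 R7 7] → take R3 R7 (7); add R7.
Step 7: frontier [R1 R5 12] → take R1 R5 (12); add R5.
MST edges: R6 R8, R2 R6, R1 R2, R1 R3, R3 R4, R3 R7, R1 R5; total weight 6+12+4+4+4+7+12 = 49.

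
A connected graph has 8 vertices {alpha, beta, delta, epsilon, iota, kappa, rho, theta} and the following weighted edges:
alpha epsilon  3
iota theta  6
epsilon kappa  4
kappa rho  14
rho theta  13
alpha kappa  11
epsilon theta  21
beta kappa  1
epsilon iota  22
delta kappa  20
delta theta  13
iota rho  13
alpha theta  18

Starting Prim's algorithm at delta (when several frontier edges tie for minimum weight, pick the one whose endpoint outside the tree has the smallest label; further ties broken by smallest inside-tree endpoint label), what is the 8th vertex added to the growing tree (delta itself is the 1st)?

alpha

Prim, starting at delta.
Step 1: frontier [delta theta 13, delta kappa 20] → take delta theta (13); add theta.
Step 2: frontier [delta kappa 20, iota theta 6, rho theta 13, alpha theta 18, epsilon theta 21] → take iota theta (6); add iota.
Step 3: frontier [delta kappa 20, iota rho 13, epsilon iota 22, rho theta 13, alpha theta 18, epsilon theta 21] → take iota rho (13); add rho.
Step 4: frontier [delta kappa 20, epsilon iota 22, kappa rho 14, alpha theta 18, epsilon theta 21] → take kappa rho (14); add kappa.
Step 5: frontier [epsilon iota 22, beta kappa 1, epsilon kappa 4, alpha kappa 11, alpha theta 18, epsilon theta 21] → take beta kappa (1); add beta.
Step 6: frontier [epsilon iota 22, epsilon kappa 4, alpha kappa 11, alpha theta 18, epsilon theta 21] → take epsilon kappa (4); add epsilon.
Step 7: frontier [alpha epsilon 3, alpha kappa 11, alpha theta 18] → take alpha epsilon (3); add alpha.
Vertex order: delta, theta, iota, rho, kappa, beta, epsilon, alpha. The 8th vertex is alpha.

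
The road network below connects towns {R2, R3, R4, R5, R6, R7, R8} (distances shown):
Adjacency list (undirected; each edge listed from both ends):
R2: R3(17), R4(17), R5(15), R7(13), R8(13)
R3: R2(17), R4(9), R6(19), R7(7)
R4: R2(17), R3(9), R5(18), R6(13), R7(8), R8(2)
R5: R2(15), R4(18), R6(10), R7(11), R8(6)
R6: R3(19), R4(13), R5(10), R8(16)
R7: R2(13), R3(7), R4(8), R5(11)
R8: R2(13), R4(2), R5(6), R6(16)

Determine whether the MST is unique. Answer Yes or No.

Kruskal: consider edges lightest-first.
R4—R8 (2): add. Components now {R4,R8} {R2} {R6} {R5} {R3} {R7}
R5—R8 (6): add. Components now {R4,R5,R8} {R2} {R6} {R3} {R7}
R3—R7 (7): add. Components now {R4,R5,R8} {R2} {R6} {R3,R7}
R4—R7 (8): add. Components now {R3,R4,R5,R7,R8} {R2} {R6}
R3—R4 (9): skip — R4 and R3 already connected.
R5—R6 (10): add. Components now {R3,R4,R5,R6,R7,R8} {R2}
R5—R7 (11): skip — R5 and R7 already connected.
R2—R7 (13): add. Components now {R2,R3,R4,R5,R6,R7,R8}
Non-tree edge R2—R8 has weight 13, equal to the heaviest edge on its tree cycle — swapping gives another MST of the same weight. Not unique.

No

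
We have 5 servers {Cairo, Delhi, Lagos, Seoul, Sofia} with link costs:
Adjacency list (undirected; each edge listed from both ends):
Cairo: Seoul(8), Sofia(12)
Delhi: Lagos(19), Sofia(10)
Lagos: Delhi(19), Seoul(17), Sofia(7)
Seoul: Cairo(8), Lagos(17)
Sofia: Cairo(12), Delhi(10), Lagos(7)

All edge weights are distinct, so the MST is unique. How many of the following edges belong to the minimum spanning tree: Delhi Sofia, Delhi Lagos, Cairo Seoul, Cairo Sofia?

Sort edges by weight, then run Kruskal:
Lagos Sofia (7): add — endpoints in different components.
Cairo Seoul (8): add — endpoints in different components.
Delhi Sofia (10): add — endpoints in different components.
Cairo Sofia (12): add — endpoints in different components.
MST edge set: {Lagos Sofia, Cairo Seoul, Delhi Sofia, Cairo Sofia}.
Of the listed edges, {Delhi Sofia, Cairo Seoul, Cairo Sofia} are in the MST → 3.

3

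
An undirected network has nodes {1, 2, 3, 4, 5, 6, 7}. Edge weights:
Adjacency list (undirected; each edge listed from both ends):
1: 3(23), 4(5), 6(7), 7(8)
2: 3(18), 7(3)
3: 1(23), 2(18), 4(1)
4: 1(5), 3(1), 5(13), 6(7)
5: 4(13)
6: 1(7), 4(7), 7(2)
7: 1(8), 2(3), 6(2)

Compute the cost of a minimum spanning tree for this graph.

31

Sort edges by weight, then run Kruskal:
3 4 (1): add. Components now {1} {2} {3,4} {5} {6} {7}
6 7 (2): add. Components now {1} {2} {3,4} {5} {6,7}
2 7 (3): add. Components now {1} {2,6,7} {3,4} {5}
1 4 (5): add. Components now {1,3,4} {2,6,7} {5}
1 6 (7): add. Components now {1,2,3,4,6,7} {5}
4 6 (7): skip — 4 and 6 already connected.
1 7 (8): skip — 1 and 7 already connected.
4 5 (13): add. Components now {1,2,3,4,5,6,7}
MST edges: 3 4, 6 7, 2 7, 1 4, 1 6, 4 5; total weight 1+2+3+5+7+13 = 31.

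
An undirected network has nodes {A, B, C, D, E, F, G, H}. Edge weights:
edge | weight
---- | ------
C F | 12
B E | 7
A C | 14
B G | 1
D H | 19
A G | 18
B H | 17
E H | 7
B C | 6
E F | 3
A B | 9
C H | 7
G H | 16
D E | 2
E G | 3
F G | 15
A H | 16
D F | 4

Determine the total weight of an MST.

31

Grow the tree from F using Prim:
Step 1: cheapest edge leaving the tree is E F (3); add E.
Step 2: cheapest edge leaving the tree is D E (2); add D.
Step 3: cheapest edge leaving the tree is E G (3); add G.
Step 4: cheapest edge leaving the tree is B G (1); add B.
Step 5: cheapest edge leaving the tree is B C (6); add C.
Step 6: cheapest edge leaving the tree is C H (7); add H.
Step 7: cheapest edge leaving the tree is A B (9); add A.
MST edges: E F, D E, E G, B G, B C, C H, A B; total weight 3+2+3+1+6+7+9 = 31.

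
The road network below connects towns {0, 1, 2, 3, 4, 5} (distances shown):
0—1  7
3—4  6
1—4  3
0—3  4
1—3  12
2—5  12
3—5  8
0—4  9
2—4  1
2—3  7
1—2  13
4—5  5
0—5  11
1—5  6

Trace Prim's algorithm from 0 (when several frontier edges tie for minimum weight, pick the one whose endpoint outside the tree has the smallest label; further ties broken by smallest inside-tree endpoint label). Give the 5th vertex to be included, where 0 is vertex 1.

1

Grow the tree from 0 using Prim:
Step 1: cheapest edge leaving the tree is 0—3 (4); add 3.
Step 2: cheapest edge leaving the tree is 3—4 (6); add 4.
Step 3: cheapest edge leaving the tree is 2—4 (1); add 2.
Step 4: cheapest edge leaving the tree is 1—4 (3); add 1.
Step 5: cheapest edge leaving the tree is 4—5 (5); add 5.
Vertex order: 0, 3, 4, 2, 1, 5. The 5th vertex is 1.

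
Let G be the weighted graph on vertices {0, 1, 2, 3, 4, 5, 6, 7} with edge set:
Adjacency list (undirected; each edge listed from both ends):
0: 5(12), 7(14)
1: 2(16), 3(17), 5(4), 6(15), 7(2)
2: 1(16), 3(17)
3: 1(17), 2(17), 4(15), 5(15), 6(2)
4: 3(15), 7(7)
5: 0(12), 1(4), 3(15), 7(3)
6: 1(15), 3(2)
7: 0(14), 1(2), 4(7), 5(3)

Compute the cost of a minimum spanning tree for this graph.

Prim, starting at 7.
Step 1: frontier [1 7 2, 5 7 3, 4 7 7, 0 7 14] → take 1 7 (2); add 1.
Step 2: frontier [1 5 4, 1 6 15, 1 2 16, 1 3 17, 5 7 3, 4 7 7, 0 7 14] → take 5 7 (3); add 5.
Step 3: frontier [1 6 15, 1 2 16, 1 3 17, 0 5 12, 3 5 15, 4 7 7, 0 7 14] → take 4 7 (7); add 4.
Step 4: frontier [1 6 15, 1 2 16, 1 3 17, 3 4 15, 0 5 12, 3 5 15, 0 7 14] → take 0 5 (12); add 0.
Step 5: frontier [1 6 15, 1 2 16, 1 3 17, 3 4 15, 3 5 15] → take 3 4 (15); add 3.
Step 6: frontier [1 6 15, 1 2 16, 3 6 2, 2 3 17] → take 3 6 (2); add 6.
Step 7: frontier [1 2 16, 2 3 17] → take 1 2 (16); add 2.
MST edges: 1 7, 5 7, 4 7, 0 5, 3 4, 3 6, 1 2; total weight 2+3+7+12+15+2+16 = 57.

57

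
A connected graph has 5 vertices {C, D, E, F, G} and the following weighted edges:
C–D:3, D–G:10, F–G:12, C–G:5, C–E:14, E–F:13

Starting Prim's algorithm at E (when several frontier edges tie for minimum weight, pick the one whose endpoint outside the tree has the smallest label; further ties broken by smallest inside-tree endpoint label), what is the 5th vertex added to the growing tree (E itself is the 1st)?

D

Prim's algorithm from E:
Step 1: frontier [E–F 13, C–E 14] → take E–F (13); add F.
Step 2: frontier [C–E 14, F–G 12] → take F–G (12); add G.
Step 3: frontier [C–E 14, C–G 5, D–G 10] → take C–G (5); add C.
Step 4: frontier [C–D 3, D–G 10] → take C–D (3); add D.
Vertex order: E, F, G, C, D. The 5th vertex is D.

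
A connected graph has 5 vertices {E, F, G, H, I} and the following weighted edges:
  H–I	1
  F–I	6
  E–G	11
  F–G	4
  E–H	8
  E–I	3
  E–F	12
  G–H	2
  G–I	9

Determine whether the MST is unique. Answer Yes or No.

Yes

Sort edges by weight, then run Kruskal:
H–I (1): add — endpoints in different components.
G–H (2): add — endpoints in different components.
E–I (3): add — endpoints in different components.
F–G (4): add — endpoints in different components.
Every non-tree edge has weight strictly greater than the heaviest edge on the tree path between its endpoints, so the MST is unique.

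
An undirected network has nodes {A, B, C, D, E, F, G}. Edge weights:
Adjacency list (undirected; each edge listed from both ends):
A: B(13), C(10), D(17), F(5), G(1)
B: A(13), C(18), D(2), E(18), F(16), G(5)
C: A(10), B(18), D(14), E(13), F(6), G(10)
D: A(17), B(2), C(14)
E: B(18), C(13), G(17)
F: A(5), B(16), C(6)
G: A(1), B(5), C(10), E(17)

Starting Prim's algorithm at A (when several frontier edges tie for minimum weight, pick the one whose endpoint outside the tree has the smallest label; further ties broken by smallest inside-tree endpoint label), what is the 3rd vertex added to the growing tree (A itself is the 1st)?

B

Prim, starting at A.
Step 1: cheapest edge leaving the tree is A-G (1); add G.
Step 2: cheapest edge leaving the tree is B-G (5); add B.
Step 3: cheapest edge leaving the tree is B-D (2); add D.
Step 4: cheapest edge leaving the tree is A-F (5); add F.
Step 5: cheapest edge leaving the tree is C-F (6); add C.
Step 6: cheapest edge leaving the tree is C-E (13); add E.
Vertex order: A, G, B, D, F, C, E. The 3rd vertex is B.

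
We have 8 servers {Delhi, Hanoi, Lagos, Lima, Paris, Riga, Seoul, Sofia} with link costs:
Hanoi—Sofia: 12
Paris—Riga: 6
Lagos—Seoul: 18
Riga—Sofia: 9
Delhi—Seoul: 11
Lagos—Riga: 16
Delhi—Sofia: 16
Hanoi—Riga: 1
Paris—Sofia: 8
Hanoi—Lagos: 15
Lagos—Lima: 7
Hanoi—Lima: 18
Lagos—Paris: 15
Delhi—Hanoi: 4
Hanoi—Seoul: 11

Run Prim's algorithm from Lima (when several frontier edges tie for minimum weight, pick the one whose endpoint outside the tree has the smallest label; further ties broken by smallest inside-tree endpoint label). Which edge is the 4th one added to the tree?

Delhi-Hanoi

Grow the tree from Lima using Prim:
Step 1: cheapest edge leaving the tree is Lagos—Lima (7); add Lagos.
Step 2: cheapest edge leaving the tree is Hanoi—Lagos (15); add Hanoi.
Step 3: cheapest edge leaving the tree is Hanoi—Riga (1); add Riga.
Step 4: cheapest edge leaving the tree is Delhi—Hanoi (4); add Delhi.
Step 5: cheapest edge leaving the tree is Paris—Riga (6); add Paris.
Step 6: cheapest edge leaving the tree is Paris—Sofia (8); add Sofia.
Step 7: cheapest edge leaving the tree is Delhi—Seoul (11); add Seoul.
The 4th edge added is Delhi—Hanoi.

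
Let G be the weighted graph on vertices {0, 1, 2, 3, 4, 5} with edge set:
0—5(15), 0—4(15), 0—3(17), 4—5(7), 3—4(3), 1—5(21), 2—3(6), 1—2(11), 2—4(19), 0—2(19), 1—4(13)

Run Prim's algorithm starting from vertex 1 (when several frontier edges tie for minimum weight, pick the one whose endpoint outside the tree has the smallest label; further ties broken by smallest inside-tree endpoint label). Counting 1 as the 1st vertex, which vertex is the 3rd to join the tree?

3

Grow the tree from 1 using Prim:
Step 1: frontier [1—2 11, 1—4 13, 1—5 21] → take 1—2 (11); add 2.
Step 2: frontier [1—4 13, 1—5 21, 2—3 6, 0—2 19, 2—4 19] → take 2—3 (6); add 3.
Step 3: frontier [1—4 13, 1—5 21, 0—2 19, 2—4 19, 3—4 3, 0—3 17] → take 3—4 (3); add 4.
Step 4: frontier [1—5 21, 0—2 19, 0—3 17, 4—5 7, 0—4 15] → take 4—5 (7); add 5.
Step 5: frontier [0—2 19, 0—3 17, 0—4 15, 0—5 15] → take 0—4 (15); add 0.
Vertex order: 1, 2, 3, 4, 5, 0. The 3rd vertex is 3.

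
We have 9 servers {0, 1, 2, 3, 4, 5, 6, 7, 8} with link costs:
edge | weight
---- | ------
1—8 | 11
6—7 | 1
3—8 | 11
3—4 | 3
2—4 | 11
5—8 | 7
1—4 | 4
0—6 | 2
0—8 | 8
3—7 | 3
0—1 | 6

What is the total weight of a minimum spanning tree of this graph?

39

Prim, starting at 6.
Step 1: cheapest edge leaving the tree is 6—7 (1); add 7.
Step 2: cheapest edge leaving the tree is 0—6 (2); add 0.
Step 3: cheapest edge leaving the tree is 3—7 (3); add 3.
Step 4: cheapest edge leaving the tree is 3—4 (3); add 4.
Step 5: cheapest edge leaving the tree is 1—4 (4); add 1.
Step 6: cheapest edge leaving the tree is 0—8 (8); add 8.
Step 7: cheapest edge leaving the tree is 5—8 (7); add 5.
Step 8: cheapest edge leaving the tree is 2—4 (11); add 2.
MST edges: 6—7, 0—6, 3—7, 3—4, 1—4, 0—8, 5—8, 2—4; total weight 1+2+3+3+4+8+7+11 = 39.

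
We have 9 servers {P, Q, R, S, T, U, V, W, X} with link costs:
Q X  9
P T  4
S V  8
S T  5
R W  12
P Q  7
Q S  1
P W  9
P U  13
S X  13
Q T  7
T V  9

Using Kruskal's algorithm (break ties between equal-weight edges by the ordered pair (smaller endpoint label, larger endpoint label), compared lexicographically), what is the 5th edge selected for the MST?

Sort edges by weight, then run Kruskal:
Q S (1): add — endpoints in different components.
P T (4): add — endpoints in different components.
S T (5): add — endpoints in different components.
P Q (7): skip — P and Q already connected.
Q T (7): skip — T and Q already connected.
S V (8): add — endpoints in different components.
P W (9): add — endpoints in different components.
Q X (9): add — endpoints in different components.
T V (9): skip — T and V already connected.
R W (12): add — endpoints in different components.
P U (13): add — endpoints in different components.
The 5th edge added is P W.

P-W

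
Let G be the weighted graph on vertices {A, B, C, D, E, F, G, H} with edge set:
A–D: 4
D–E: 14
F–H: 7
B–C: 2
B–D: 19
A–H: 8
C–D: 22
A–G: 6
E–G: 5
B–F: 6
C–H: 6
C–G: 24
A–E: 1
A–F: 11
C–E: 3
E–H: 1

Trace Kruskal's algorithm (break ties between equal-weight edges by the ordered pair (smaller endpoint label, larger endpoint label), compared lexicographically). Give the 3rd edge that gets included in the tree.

Kruskal: consider edges lightest-first.
A–E (1): add — endpoints in different components.
E–H (1): add — endpoints in different components.
B–C (2): add — endpoints in different components.
C–E (3): add — endpoints in different components.
A–D (4): add — endpoints in different components.
E–G (5): add — endpoints in different components.
A–G (6): skip — A and G already connected.
B–F (6): add — endpoints in different components.
The 3rd edge added is B–C.

B-C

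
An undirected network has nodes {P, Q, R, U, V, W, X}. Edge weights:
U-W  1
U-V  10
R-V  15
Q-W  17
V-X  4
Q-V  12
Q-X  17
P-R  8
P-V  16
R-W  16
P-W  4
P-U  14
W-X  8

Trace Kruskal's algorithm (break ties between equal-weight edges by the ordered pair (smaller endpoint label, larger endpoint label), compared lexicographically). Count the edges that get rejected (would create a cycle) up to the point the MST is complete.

1

Kruskal's algorithm — process edges by increasing weight (ties by edge label):
U-W (1): add — endpoints in different components.
P-W (4): add — endpoints in different components.
V-X (4): add — endpoints in different components.
P-R (8): add — endpoints in different components.
W-X (8): add — endpoints in different components.
U-V (10): skip — U and V already connected.
Q-V (12): add — endpoints in different components.
Edges rejected before the tree was complete: 1.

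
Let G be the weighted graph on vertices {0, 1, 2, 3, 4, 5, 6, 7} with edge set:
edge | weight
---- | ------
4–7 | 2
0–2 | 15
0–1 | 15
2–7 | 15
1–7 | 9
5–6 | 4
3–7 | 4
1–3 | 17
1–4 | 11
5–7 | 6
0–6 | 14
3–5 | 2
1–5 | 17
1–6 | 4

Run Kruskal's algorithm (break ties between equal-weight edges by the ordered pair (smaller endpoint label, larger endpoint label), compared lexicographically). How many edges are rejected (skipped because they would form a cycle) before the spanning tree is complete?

Kruskal: consider edges lightest-first.
3–5 (2): add — endpoints in different components.
4–7 (2): add — endpoints in different components.
1–6 (4): add — endpoints in different components.
3–7 (4): add — endpoints in different components.
5–6 (4): add — endpoints in different components.
5–7 (6): skip — 5 and 7 already connected.
1–7 (9): skip — 1 and 7 already connected.
1–4 (11): skip — 1 and 4 already connected.
0–6 (14): add — endpoints in different components.
0–1 (15): skip — 0 and 1 already connected.
0–2 (15): add — endpoints in different components.
Edges rejected before the tree was complete: 4.

4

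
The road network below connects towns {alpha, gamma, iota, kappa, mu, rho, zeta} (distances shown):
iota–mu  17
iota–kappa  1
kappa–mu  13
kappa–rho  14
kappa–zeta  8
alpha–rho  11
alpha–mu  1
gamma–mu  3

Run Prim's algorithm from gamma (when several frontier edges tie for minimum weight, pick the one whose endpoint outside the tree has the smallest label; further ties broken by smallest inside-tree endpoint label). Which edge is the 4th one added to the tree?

Prim, starting at gamma.
Step 1: cheapest edge leaving the tree is gamma–mu (3); add mu.
Step 2: cheapest edge leaving the tree is alpha–mu (1); add alpha.
Step 3: cheapest edge leaving the tree is alpha–rho (11); add rho.
Step 4: cheapest edge leaving the tree is kappa–mu (13); add kappa.
Step 5: cheapest edge leaving the tree is iota–kappa (1); add iota.
Step 6: cheapest edge leaving the tree is kappa–zeta (8); add zeta.
The 4th edge added is kappa–mu.

kappa-mu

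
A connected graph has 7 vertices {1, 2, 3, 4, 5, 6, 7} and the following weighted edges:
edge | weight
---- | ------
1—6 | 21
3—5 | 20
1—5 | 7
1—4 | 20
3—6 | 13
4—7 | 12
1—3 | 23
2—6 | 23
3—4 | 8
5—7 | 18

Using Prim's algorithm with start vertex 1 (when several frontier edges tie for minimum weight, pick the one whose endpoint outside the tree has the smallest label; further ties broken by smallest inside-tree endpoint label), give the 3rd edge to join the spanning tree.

Prim's algorithm from 1:
Step 1: cheapest edge leaving the tree is 1—5 (7); add 5.
Step 2: cheapest edge leaving the tree is 5—7 (18); add 7.
Step 3: cheapest edge leaving the tree is 4—7 (12); add 4.
Step 4: cheapest edge leaving the tree is 3—4 (8); add 3.
Step 5: cheapest edge leaving the tree is 3—6 (13); add 6.
Step 6: cheapest edge leaving the tree is 2—6 (23); add 2.
The 3rd edge added is 4—7.

4-7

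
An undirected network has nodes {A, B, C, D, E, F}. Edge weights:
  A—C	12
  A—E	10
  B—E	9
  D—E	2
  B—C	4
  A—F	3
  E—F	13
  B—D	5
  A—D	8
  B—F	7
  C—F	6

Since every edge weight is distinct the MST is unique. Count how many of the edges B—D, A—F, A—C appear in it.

Sort edges by weight, then run Kruskal:
D—E (2): add. Components now {A} {B} {C} {D,E} {F}
A—F (3): add. Components now {A,F} {B} {C} {D,E}
B—C (4): add. Components now {A,F} {B,C} {D,E}
B—D (5): add. Components now {A,F} {B,C,D,E}
C—F (6): add. Components now {A,B,C,D,E,F}
MST edge set: {D—E, A—F, B—C, B—D, C—F}.
Of the listed edges, {B—D, A—F} are in the MST → 2.

2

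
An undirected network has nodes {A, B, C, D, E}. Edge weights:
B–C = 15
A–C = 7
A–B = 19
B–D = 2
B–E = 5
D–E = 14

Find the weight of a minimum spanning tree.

29

Sort edges by weight, then run Kruskal:
B–D (2): add — endpoints in different components.
B–E (5): add — endpoints in different components.
A–C (7): add — endpoints in different components.
D–E (14): skip — D and E already connected.
B–C (15): add — endpoints in different components.
MST edges: B–D, B–E, A–C, B–C; total weight 2+5+7+15 = 29.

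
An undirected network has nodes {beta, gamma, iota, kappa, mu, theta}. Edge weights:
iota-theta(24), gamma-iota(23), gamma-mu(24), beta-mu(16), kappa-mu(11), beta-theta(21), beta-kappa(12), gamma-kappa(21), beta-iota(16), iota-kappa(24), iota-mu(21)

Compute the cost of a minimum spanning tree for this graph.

81

Prim, starting at gamma.
Step 1: frontier [gamma-kappa 21, gamma-iota 23, gamma-mu 24] → take gamma-kappa (21); add kappa.
Step 2: frontier [gamma-iota 23, gamma-mu 24, kappa-mu 11, beta-kappa 12, iota-kappa 24] → take kappa-mu (11); add mu.
Step 3: frontier [gamma-iota 23, beta-kappa 12, iota-kappa 24, beta-mu 16, iota-mu 21] → take beta-kappa (12); add beta.
Step 4: frontier [beta-iota 16, beta-theta 21, gamma-iota 23, iota-kappa 24, iota-mu 21] → take beta-iota (16); add iota.
Step 5: frontier [beta-theta 21, iota-theta 24] → take beta-theta (21); add theta.
MST edges: gamma-kappa, kappa-mu, beta-kappa, beta-iota, beta-theta; total weight 21+11+12+16+21 = 81.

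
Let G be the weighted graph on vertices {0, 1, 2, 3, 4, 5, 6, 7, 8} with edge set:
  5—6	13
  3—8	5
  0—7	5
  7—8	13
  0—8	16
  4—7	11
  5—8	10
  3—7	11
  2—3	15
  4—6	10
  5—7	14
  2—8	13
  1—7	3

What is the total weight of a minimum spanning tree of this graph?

68

Sort edges by weight, then run Kruskal:
1—7 (3): add — endpoints in different components.
0—7 (5): add — endpoints in different components.
3—8 (5): add — endpoints in different components.
4—6 (10): add — endpoints in different components.
5—8 (10): add — endpoints in different components.
3—7 (11): add — endpoints in different components.
4—7 (11): add — endpoints in different components.
2—8 (13): add — endpoints in different components.
MST edges: 1—7, 0—7, 3—8, 4—6, 5—8, 3—7, 4—7, 2—8; total weight 3+5+5+10+10+11+11+13 = 68.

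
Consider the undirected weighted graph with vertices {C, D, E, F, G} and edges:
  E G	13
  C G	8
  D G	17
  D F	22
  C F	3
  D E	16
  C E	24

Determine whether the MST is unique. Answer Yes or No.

Yes

Kruskal's algorithm — process edges by increasing weight (ties by edge label):
C F (3): add. Components now {C,F} {D} {E} {G}
C G (8): add. Components now {C,F,G} {D} {E}
E G (13): add. Components now {C,E,F,G} {D}
D E (16): add. Components now {C,D,E,F,G}
Every non-tree edge has weight strictly greater than the heaviest edge on the tree path between its endpoints, so the MST is unique.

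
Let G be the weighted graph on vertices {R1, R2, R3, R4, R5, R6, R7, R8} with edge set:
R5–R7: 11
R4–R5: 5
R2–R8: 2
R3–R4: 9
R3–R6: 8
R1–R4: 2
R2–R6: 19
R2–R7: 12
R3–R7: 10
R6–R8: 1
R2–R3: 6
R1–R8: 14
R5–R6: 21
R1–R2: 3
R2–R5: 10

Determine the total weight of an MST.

29

Sort edges by weight, then run Kruskal:
R6–R8 (1): add — endpoints in different components.
R1–R4 (2): add — endpoints in different components.
R2–R8 (2): add — endpoints in different components.
R1–R2 (3): add — endpoints in different components.
R4–R5 (5): add — endpoints in different components.
R2–R3 (6): add — endpoints in different components.
R3–R6 (8): skip — R3 and R6 already connected.
R3–R4 (9): skip — R4 and R3 already connected.
R2–R5 (10): skip — R5 and R2 already connected.
R3–R7 (10): add — endpoints in different components.
MST edges: R6–R8, R1–R4, R2–R8, R1–R2, R4–R5, R2–R3, R3–R7; total weight 1+2+2+3+5+6+10 = 29.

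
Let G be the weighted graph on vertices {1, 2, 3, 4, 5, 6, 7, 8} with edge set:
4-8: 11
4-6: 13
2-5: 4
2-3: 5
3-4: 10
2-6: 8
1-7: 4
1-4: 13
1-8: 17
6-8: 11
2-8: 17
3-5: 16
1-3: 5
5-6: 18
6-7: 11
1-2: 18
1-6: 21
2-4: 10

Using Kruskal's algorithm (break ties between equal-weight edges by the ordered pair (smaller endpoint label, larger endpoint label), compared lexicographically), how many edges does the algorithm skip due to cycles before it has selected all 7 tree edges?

Kruskal's algorithm — process edges by increasing weight (ties by edge label):
1-7 (4): add — endpoints in different components.
2-5 (4): add — endpoints in different components.
1-3 (5): add — endpoints in different components.
2-3 (5): add — endpoints in different components.
2-6 (8): add — endpoints in different components.
2-4 (10): add — endpoints in different components.
3-4 (10): skip — 3 and 4 already connected.
4-8 (11): add — endpoints in different components.
Edges rejected before the tree was complete: 1.

1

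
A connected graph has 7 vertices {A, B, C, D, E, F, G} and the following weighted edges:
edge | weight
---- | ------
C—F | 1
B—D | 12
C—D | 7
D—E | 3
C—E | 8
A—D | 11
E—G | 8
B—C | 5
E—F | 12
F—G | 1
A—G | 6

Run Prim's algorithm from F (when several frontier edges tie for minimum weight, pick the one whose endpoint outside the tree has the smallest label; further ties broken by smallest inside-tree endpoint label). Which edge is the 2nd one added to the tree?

F-G

Grow the tree from F using Prim:
Step 1: frontier [C—F 1, F—G 1, E—F 12] → take C—F (1); add C.
Step 2: frontier [B—C 5, C—D 7, C—E 8, F—G 1, E—F 12] → take F—G (1); add G.
Step 3: frontier [B—C 5, C—D 7, C—E 8, E—F 12, A—G 6, E—G 8] → take B—C (5); add B.
Step 4: frontier [B—D 12, C—D 7, C—E 8, E—F 12, A—G 6, E—G 8] → take A—G (6); add A.
Step 5: frontier [A—D 11, B—D 12, C—D 7, C—E 8, E—F 12, E—G 8] → take C—D (7); add D.
Step 6: frontier [C—E 8, D—E 3, E—F 12, E—G 8] → take D—E (3); add E.
The 2nd edge added is F—G.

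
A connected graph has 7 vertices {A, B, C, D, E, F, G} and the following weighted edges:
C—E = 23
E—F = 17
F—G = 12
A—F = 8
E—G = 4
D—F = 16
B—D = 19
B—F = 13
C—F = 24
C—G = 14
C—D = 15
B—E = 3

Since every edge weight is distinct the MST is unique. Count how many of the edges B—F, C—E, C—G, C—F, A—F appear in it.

2

Kruskal's algorithm — process edges by increasing weight (ties by edge label):
B—E (3): add. Components now {A} {B,E} {C} {D} {F} {G}
E—G (4): add. Components now {A} {B,E,G} {C} {D} {F}
A—F (8): add. Components now {A,F} {B,E,G} {C} {D}
F—G (12): add. Components now {A,B,E,F,G} {C} {D}
B—F (13): skip — B and F already connected.
C—G (14): add. Components now {A,B,C,E,F,G} {D}
C—D (15): add. Components now {A,B,C,D,E,F,G}
MST edge set: {B—E, E—G, A—F, F—G, C—G, C—D}.
Of the listed edges, {C—G, A—F} are in the MST → 2.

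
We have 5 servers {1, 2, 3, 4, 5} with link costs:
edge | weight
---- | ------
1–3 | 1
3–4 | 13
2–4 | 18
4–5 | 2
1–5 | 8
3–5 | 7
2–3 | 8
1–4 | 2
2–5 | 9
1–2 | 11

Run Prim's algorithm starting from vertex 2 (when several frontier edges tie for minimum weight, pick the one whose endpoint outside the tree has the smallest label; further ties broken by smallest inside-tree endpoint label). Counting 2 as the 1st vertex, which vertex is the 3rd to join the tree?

Prim, starting at 2.
Step 1: frontier [2–3 8, 2–5 9, 1–2 11, 2–4 18] → take 2–3 (8); add 3.
Step 2: frontier [2–5 9, 1–2 11, 2–4 18, 1–3 1, 3–5 7, 3–4 13] → take 1–3 (1); add 1.
Step 3: frontier [1–4 2, 1–5 8, 2–5 9, 2–4 18, 3–5 7, 3–4 13] → take 1–4 (2); add 4.
Step 4: frontier [1–5 8, 2–5 9, 3–5 7, 4–5 2] → take 4–5 (2); add 5.
Vertex order: 2, 3, 1, 4, 5. The 3rd vertex is 1.

1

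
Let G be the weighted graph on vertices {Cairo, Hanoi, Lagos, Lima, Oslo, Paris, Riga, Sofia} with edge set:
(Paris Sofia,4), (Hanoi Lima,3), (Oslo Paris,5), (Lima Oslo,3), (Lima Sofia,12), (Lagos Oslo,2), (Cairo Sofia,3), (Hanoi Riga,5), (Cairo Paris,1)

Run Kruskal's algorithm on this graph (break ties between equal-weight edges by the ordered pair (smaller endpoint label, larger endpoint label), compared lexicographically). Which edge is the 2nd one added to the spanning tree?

Sort edges by weight, then run Kruskal:
Cairo Paris (1): add — endpoints in different components.
Lagos Oslo (2): add — endpoints in different components.
Cairo Sofia (3): add — endpoints in different components.
Hanoi Lima (3): add — endpoints in different components.
Lima Oslo (3): add — endpoints in different components.
Paris Sofia (4): skip — Paris and Sofia already connected.
Hanoi Riga (5): add — endpoints in different components.
Oslo Paris (5): add — endpoints in different components.
The 2nd edge added is Lagos Oslo.

Lagos-Oslo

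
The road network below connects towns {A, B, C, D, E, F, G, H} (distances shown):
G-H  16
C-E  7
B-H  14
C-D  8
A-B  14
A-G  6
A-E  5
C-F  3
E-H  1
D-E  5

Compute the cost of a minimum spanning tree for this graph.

41

Kruskal: consider edges lightest-first.
E-H (1): add — endpoints in different components.
C-F (3): add — endpoints in different components.
A-E (5): add — endpoints in different components.
D-E (5): add — endpoints in different components.
A-G (6): add — endpoints in different components.
C-E (7): add — endpoints in different components.
C-D (8): skip — C and D already connected.
A-B (14): add — endpoints in different components.
MST edges: E-H, C-F, A-E, D-E, A-G, C-E, A-B; total weight 1+3+5+5+6+7+14 = 41.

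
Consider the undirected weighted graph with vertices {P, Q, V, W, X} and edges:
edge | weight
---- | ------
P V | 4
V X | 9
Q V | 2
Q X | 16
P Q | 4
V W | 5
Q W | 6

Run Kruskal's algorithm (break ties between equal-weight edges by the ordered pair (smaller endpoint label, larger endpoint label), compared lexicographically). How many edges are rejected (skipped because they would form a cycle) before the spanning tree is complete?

Sort edges by weight, then run Kruskal:
Q V (2): add — endpoints in different components.
P Q (4): add — endpoints in different components.
P V (4): skip — P and V already connected.
V W (5): add — endpoints in different components.
Q W (6): skip — W and Q already connected.
V X (9): add — endpoints in different components.
Edges rejected before the tree was complete: 2.

2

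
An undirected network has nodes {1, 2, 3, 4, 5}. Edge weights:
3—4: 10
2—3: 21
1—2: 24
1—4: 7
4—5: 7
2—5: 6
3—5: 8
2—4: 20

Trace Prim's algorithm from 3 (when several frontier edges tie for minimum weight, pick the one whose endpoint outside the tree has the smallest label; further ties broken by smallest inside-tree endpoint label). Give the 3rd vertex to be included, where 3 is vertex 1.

Prim's algorithm from 3:
Step 1: frontier [3—5 8, 3—4 10, 2—3 21] → take 3—5 (8); add 5.
Step 2: frontier [3—4 10, 2—3 21, 2—5 6, 4—5 7] → take 2—5 (6); add 2.
Step 3: frontier [2—4 20, 1—2 24, 3—4 10, 4—5 7] → take 4—5 (7); add 4.
Step 4: frontier [1—2 24, 1—4 7] → take 1—4 (7); add 1.
Vertex order: 3, 5, 2, 4, 1. The 3rd vertex is 2.

2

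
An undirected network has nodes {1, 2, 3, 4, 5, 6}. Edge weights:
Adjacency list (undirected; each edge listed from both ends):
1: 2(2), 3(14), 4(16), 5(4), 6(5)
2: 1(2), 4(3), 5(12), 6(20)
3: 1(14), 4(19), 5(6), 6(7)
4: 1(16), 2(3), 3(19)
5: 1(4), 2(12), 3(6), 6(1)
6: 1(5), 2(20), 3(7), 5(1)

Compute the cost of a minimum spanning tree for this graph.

16

Kruskal's algorithm — process edges by increasing weight (ties by edge label):
5-6 (1): add. Components now {1} {2} {3} {4} {5,6}
1-2 (2): add. Components now {1,2} {3} {4} {5,6}
2-4 (3): add. Components now {1,2,4} {3} {5,6}
1-5 (4): add. Components now {1,2,4,5,6} {3}
1-6 (5): skip — 1 and 6 already connected.
3-5 (6): add. Components now {1,2,3,4,5,6}
MST edges: 5-6, 1-2, 2-4, 1-5, 3-5; total weight 1+2+3+4+6 = 16.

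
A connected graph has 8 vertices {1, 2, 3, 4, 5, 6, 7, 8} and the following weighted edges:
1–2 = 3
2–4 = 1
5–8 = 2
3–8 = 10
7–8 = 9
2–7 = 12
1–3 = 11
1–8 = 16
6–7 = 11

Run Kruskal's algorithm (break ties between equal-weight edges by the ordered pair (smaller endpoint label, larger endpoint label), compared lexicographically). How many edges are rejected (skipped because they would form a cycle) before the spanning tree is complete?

Kruskal's algorithm — process edges by increasing weight (ties by edge label):
2–4 (1): add — endpoints in different components.
5–8 (2): add — endpoints in different components.
1–2 (3): add — endpoints in different components.
7–8 (9): add — endpoints in different components.
3–8 (10): add — endpoints in different components.
1–3 (11): add — endpoints in different components.
6–7 (11): add — endpoints in different components.
Edges rejected before the tree was complete: 0.

0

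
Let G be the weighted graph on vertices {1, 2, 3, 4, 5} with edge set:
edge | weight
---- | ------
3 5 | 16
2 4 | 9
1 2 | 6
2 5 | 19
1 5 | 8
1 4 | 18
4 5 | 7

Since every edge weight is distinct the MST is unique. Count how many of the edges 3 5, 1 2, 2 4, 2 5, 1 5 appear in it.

3

Kruskal: consider edges lightest-first.
1 2 (6): add — endpoints in different components.
4 5 (7): add — endpoints in different components.
1 5 (8): add — endpoints in different components.
2 4 (9): skip — 2 and 4 already connected.
3 5 (16): add — endpoints in different components.
MST edge set: {1 2, 4 5, 1 5, 3 5}.
Of the listed edges, {3 5, 1 2, 1 5} are in the MST → 3.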